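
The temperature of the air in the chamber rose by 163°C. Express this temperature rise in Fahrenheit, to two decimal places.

293.40°F

An interval of 1°C corresponds to 1.8°F.
163 × 1.8 = 293.40.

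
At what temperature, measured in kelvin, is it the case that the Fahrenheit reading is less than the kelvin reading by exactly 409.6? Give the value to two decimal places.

62.59 K

Let K be the kelvin reading. The Fahrenheit reading is F = 1.8·K - 459.67.
Require F - K = -409.6: (0.8)·K - 459.67 = -409.6.
K = (-409.6 + 459.67) / (0.8) = 62.59.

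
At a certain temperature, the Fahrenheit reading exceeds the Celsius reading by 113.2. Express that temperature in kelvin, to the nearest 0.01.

374.65 K

Let x be the Fahrenheit reading; then the Celsius reading is 5/9·x - 17.7778.
(5/9·x - 17.7778) - x = -113.2  ⇒  (-4/9)·x = -95.4222  ⇒  x = 214.7000°F.
In Celsius: (214.7 - 32) × 5/9 = 101.5000°C.
In kelvin: 101.5000 + 273.15 = 374.65 K.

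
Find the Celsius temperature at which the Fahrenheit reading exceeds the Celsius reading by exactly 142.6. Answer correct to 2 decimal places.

138.25°C

Let C be the Celsius reading. The Fahrenheit reading is F = 1.8·C + 32.
Require F - C = 142.6: (0.8)·C + 32 = 142.6.
C = (142.6 - 32) / (0.8) = 138.25.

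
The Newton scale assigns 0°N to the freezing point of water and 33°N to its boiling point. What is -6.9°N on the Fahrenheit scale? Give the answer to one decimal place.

-5.6°F

Linear interpolation between the fixed points: C = (-6.9 - 0) × 100 / (33 - 0) = -20.9091°C.
Then -20.9091 × 1.8 + 32 = -5.6°F.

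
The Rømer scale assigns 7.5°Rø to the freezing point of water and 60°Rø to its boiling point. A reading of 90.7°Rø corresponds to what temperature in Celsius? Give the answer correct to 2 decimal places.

Linear interpolation between the fixed points: C = (90.7 - 7.5) × 100 / (60 - 7.5) = 158.4762°C.

158.48°C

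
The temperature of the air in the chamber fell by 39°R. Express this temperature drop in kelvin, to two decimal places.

21.67 K

For a temperature interval the offset drops out; only the factor 5/9 applies.
39 × 5/9 = 21.67.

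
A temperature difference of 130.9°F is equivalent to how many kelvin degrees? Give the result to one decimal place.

An interval of 1°F corresponds to 5/9 K.
130.9 × 5/9 = 72.7.

72.7 K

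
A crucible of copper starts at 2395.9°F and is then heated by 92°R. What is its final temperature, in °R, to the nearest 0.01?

Initial temperature in Celsius: (2395.9 - 32) × 5/9 = 1313.2778°C.
The 92°R change is an interval, so only the factor 5/9 applies: +92 × 5/9 = +51.1111°C.
Final Celsius temperature: 1313.2778 + 51.1111 = 1364.3889°C.
In Rankine: 1364.3889 × 1.8 + 491.67 = 2947.57°R.

2947.57°R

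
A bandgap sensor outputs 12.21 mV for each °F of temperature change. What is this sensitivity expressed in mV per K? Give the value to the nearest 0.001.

Since only a temperature interval is involved, the additive offset between the scales drops out.
A change of 1 K is a change of 1.8°F, so per K the value is 12.21 × 1.8 = 21.978.

21.978 mV per K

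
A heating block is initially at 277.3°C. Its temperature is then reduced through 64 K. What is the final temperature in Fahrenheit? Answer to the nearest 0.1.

The 64 K change is an interval; Kelvin and Celsius degrees are the same size, so ΔC = -64°C.
Final Celsius temperature: 277.3000 - 64.0000 = 213.3000°C.
In Fahrenheit: 213.3000 × 1.8 + 32 = 415.9°F.

415.9°F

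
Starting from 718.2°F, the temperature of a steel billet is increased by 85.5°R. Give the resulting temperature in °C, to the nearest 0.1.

Initial temperature in Celsius: (718.2 - 32) × 5/9 = 381.2222°C.
The 85.5°R change is an interval, so only the factor 5/9 applies: +85.5 × 5/9 = +47.5000°C.
Final Celsius temperature: 381.2222 + 47.5000 = 428.7222°C.

428.7°C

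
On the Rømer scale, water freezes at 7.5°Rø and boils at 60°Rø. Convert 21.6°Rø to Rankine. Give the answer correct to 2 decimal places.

Linear interpolation between the fixed points: C = (21.6 - 7.5) × 100 / (60 - 7.5) = 26.8571°C.
Then 26.8571 × 1.8 + 491.67 = 540.01°R.

540.01°R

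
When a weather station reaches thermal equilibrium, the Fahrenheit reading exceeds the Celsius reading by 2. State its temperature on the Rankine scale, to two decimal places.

424.17°R

Let x be the Celsius reading; then the Fahrenheit reading is 1.8·x + 32.
(1.8·x + 32) - x = 2  ⇒  (0.8)·x = -30  ⇒  x = -37.5000°C.
In Rankine: -37.5000 × 1.8 + 491.67 = 424.17°R.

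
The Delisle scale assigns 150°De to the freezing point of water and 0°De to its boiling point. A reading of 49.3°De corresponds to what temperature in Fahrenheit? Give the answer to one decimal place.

152.8°F

Linear interpolation between the fixed points: C = (49.3 - 150) × 100 / (0 - 150) = 67.1333°C.
Then 67.1333 × 1.8 + 32 = 152.8°F.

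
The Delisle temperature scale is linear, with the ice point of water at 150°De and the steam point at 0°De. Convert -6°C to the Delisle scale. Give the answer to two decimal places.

159.00°De

Linearly onto the Delisle scale: 150 + (-6.0000 / 100) × (0 - 150) = 159.00°De.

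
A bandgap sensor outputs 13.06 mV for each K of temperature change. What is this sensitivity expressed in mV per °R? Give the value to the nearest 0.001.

The quantity depends on a temperature interval, so only the ratio of degree sizes applies; the offset between the scales is irrelevant.
A change of 1°R is a change of 5/9 K, so per °R the value is 13.06 × 5/9 = 7.256.

7.256 mV per °R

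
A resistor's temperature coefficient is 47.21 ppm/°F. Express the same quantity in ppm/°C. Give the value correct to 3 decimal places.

84.978 ppm/°C

The quantity depends on a temperature interval, so only the ratio of degree sizes applies; the offset between the scales is irrelevant.
A change of 1°C is a change of 1.8°F, so per °C the value is 47.21 × 1.8 = 84.978.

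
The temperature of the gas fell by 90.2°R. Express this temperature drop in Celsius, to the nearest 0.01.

50.11°C

An interval of 1°R corresponds to 5/9°C.
90.2 × 5/9 = 50.11.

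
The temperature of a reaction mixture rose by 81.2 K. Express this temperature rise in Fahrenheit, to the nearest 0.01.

Only the scale ratio 1.8 matters for a change in temperature.
81.2 × 1.8 = 146.16.

146.16°F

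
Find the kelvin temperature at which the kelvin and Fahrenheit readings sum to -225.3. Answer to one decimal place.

Let K be the kelvin reading. The Fahrenheit reading is F = 1.8·K - 459.67.
Require K + F = -225.3: (2.8)·K - 459.67 = -225.3.
K = (-225.3 + 459.67) / (2.8) = 83.7.

83.7 K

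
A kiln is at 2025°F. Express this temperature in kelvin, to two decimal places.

1380.37 K

In Celsius: (2025 - 32) × 5/9 = 1107.2222°C.
In kelvin: 1107.2222 + 273.15 = 1380.37 K.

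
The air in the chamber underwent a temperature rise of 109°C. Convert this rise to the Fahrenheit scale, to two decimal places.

An interval of 1°C corresponds to 1.8°F.
109 × 1.8 = 196.20.

196.20°F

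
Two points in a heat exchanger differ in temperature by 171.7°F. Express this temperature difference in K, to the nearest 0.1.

For a temperature interval the offset drops out; only the factor 5/9 applies.
171.7 × 5/9 = 95.4.

95.4 K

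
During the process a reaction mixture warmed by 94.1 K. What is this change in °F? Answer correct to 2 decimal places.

Only the scale ratio 1.8 matters for a change in temperature.
94.1 × 1.8 = 169.38.

169.38°F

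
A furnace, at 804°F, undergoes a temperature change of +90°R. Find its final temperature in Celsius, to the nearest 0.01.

478.89°C

Initial temperature in Celsius: (804 - 32) × 5/9 = 428.8889°C.
The 90°R change is an interval, so only the factor 5/9 applies: +90 × 5/9 = +50.0000°C.
Final Celsius temperature: 428.8889 + 50.0000 = 478.8889°C.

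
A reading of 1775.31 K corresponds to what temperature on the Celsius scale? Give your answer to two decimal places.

1502.16°C

In Celsius: 1775.31 - 273.15 = 1502.1600°C.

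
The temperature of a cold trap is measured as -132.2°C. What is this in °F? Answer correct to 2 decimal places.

-205.96°F

In Fahrenheit: -132.2000 × 1.8 + 32 = -205.96°F.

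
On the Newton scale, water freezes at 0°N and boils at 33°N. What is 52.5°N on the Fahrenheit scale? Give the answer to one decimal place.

Linear interpolation between the fixed points: C = (52.5 - 0) × 100 / (33 - 0) = 159.0909°C.
Then 159.0909 × 1.8 + 32 = 318.4°F.

318.4°F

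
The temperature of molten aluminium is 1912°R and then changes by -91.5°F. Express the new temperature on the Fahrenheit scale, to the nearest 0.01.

Initial temperature in Celsius: (1912 - 491.67) × 5/9 = 789.0722°C.
The 91.5°F change is an interval, so only the factor 5/9 applies: -91.5 × 5/9 = -50.8333°C.
Final Celsius temperature: 789.0722 - 50.8333 = 738.2389°C.
In Fahrenheit: 738.2389 × 1.8 + 32 = 1360.83°F.

1360.83°F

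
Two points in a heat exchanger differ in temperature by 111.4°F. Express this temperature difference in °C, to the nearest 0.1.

61.9°C

An interval of 1°F corresponds to 5/9°C.
111.4 × 5/9 = 61.9.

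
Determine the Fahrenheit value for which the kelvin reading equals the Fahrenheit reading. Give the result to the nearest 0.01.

574.59°F

Let F be the Fahrenheit reading. The kelvin reading is K = 5/9·F + 255.372.
Set K = F: 5/9·F + 255.372 = F.
(-4/9)·F = -255.372  ⇒  F = 574.59.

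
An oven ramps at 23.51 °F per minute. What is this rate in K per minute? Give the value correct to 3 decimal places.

13.061 K/minute

The quantity depends on a temperature interval, so only the ratio of degree sizes applies; the offset between the scales is irrelevant.
A change of 1°F is a change of 5/9 K, so 23.51 × 5/9 = 13.061.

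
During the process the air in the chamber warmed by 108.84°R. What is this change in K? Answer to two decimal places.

60.47 K

For a temperature interval the offset drops out; only the factor 5/9 applies.
108.84 × 5/9 = 60.47.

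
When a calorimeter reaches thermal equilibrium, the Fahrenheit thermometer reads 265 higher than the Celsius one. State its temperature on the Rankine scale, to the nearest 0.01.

Let x be the Celsius reading; then the Fahrenheit reading is 1.8·x + 32.
(1.8·x + 32) - x = 265  ⇒  (0.8)·x = 233  ⇒  x = 291.2500°C.
In Rankine: 291.2500 × 1.8 + 491.67 = 1015.92°R.

1015.92°R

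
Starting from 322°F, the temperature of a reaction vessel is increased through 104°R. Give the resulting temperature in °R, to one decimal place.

Initial temperature in Celsius: (322 - 32) × 5/9 = 161.1111°C.
The 104°R change is an interval, so only the factor 5/9 applies: +104 × 5/9 = +57.7778°C.
Final Celsius temperature: 161.1111 + 57.7778 = 218.8889°C.
In Rankine: 218.8889 × 1.8 + 491.67 = 885.7°R.

885.7°R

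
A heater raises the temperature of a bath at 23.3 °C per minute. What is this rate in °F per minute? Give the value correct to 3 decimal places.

The quantity depends on a temperature interval, so only the ratio of degree sizes applies; the offset between the scales is irrelevant.
A change of 1°C is a change of 1.8°F, so 23.3 × 1.8 = 41.940.

41.940 °F/minute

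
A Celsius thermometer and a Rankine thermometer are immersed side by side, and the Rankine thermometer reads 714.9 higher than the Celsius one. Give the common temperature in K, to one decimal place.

Let x be the Celsius reading; then the Rankine reading is 1.8·x + 491.67.
(1.8·x + 491.67) - x = 714.9  ⇒  (0.8)·x = 223.23  ⇒  x = 279.0375°C.
In kelvin: 279.0375 + 273.15 = 552.2 K.

552.2 K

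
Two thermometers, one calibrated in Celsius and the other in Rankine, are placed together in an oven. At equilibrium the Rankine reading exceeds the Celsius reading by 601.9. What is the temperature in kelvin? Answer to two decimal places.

410.94 K

Let x be the Celsius reading; then the Rankine reading is 1.8·x + 491.67.
(1.8·x + 491.67) - x = 601.9  ⇒  (0.8)·x = 110.23  ⇒  x = 137.7875°C.
In kelvin: 137.7875 + 273.15 = 410.94 K.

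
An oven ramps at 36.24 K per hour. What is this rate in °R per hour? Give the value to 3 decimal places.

65.232 °R/hour

The quantity depends on a temperature interval, so only the ratio of degree sizes applies; the offset between the scales is irrelevant.
A change of 1 K is a change of 1.8°R, so 36.24 × 1.8 = 65.232.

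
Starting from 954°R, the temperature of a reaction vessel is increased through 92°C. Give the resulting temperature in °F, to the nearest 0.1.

Initial temperature in Celsius: (954 - 491.67) × 5/9 = 256.8500°C.
Final Celsius temperature: 256.8500 + 92.0000 = 348.8500°C.
In Fahrenheit: 348.8500 × 1.8 + 32 = 659.9°F.

659.9°F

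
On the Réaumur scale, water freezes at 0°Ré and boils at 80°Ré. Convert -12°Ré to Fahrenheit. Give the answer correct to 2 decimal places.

Linear interpolation between the fixed points: C = (-12 - 0) × 100 / (80 - 0) = -15.0000°C.
Then -15.0000 × 1.8 + 32 = 5.00°F.

5.00°F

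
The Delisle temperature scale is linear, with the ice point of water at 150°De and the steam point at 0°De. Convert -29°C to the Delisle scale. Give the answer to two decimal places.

Linearly onto the Delisle scale: 150 + (-29.0000 / 100) × (0 - 150) = 193.50°De.

193.50°De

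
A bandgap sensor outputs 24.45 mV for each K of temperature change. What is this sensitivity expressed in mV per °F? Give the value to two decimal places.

The quantity depends on a temperature interval, so only the ratio of degree sizes applies; the offset between the scales is irrelevant.
A change of 1°F is a change of 5/9 K, so per °F the value is 24.45 × 5/9 = 13.58.

13.58 mV per °F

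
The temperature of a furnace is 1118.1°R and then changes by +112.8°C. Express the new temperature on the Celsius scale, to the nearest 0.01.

460.82°C

Initial temperature in Celsius: (1118.1 - 491.67) × 5/9 = 348.0167°C.
Final Celsius temperature: 348.0167 + 112.8000 = 460.8167°C.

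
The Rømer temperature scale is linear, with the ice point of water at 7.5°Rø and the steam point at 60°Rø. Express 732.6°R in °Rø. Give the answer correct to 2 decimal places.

77.77°Rø

First in Celsius: (732.6 - 491.67) × 5/9 = 133.8500°C.
Linearly onto the Rømer scale: 7.5 + (133.8500 / 100) × (60 - 7.5) = 77.77°Rø.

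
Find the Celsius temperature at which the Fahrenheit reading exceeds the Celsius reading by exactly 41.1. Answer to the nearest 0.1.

Let C be the Celsius reading. The Fahrenheit reading is F = 1.8·C + 32.
Require F - C = 41.1: (0.8)·C + 32 = 41.1.
C = (41.1 - 32) / (0.8) = 11.4.

11.4°C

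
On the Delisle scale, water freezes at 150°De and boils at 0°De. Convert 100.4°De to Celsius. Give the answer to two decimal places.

Linear interpolation between the fixed points: C = (100.4 - 150) × 100 / (0 - 150) = 33.0667°C.

33.07°C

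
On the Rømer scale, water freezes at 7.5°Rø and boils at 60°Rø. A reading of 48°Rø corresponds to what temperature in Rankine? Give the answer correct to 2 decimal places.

Linear interpolation between the fixed points: C = (48 - 7.5) × 100 / (60 - 7.5) = 77.1429°C.
Then 77.1429 × 1.8 + 491.67 = 630.53°R.

630.53°R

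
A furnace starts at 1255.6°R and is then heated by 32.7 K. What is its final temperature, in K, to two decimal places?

Initial temperature in Celsius: (1255.6 - 491.67) × 5/9 = 424.4056°C.
The 32.7 K change is an interval; Kelvin and Celsius degrees are the same size, so ΔC = +32.7°C.
Final Celsius temperature: 424.4056 + 32.7000 = 457.1056°C.
In kelvin: 457.1056 + 273.15 = 730.26 K.

730.26 K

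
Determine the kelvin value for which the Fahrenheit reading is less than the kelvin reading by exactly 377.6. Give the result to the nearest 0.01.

102.59 K

Let K be the kelvin reading. The Fahrenheit reading is F = 1.8·K - 459.67.
Require F - K = -377.6: (0.8)·K - 459.67 = -377.6.
K = (-377.6 + 459.67) / (0.8) = 102.59.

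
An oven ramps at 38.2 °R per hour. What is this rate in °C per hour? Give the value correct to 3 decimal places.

Since only a temperature interval is involved, the additive offset between the scales drops out.
A change of 1°R is a change of 5/9°C, so 38.2 × 5/9 = 21.222.

21.222 °C/hour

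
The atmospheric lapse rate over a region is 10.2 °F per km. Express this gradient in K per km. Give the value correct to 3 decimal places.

The quantity depends on a temperature interval, so only the ratio of degree sizes applies; the offset between the scales is irrelevant.
A change of 1°F is a change of 5/9 K, so 10.2 × 5/9 = 5.667.

5.667 K/km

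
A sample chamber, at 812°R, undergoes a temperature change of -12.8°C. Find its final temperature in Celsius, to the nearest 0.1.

Initial temperature in Celsius: (812 - 491.67) × 5/9 = 177.9611°C.
Final Celsius temperature: 177.9611 - 12.8000 = 165.1611°C.

165.2°C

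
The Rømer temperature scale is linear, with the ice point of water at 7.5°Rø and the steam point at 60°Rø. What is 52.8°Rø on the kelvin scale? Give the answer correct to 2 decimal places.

359.44 K

Linear interpolation between the fixed points: C = (52.8 - 7.5) × 100 / (60 - 7.5) = 86.2857°C.
Then 86.2857 + 273.15 = 359.44 K.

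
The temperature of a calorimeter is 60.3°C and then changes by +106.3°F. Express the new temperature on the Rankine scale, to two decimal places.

706.51°R

The 106.3°F change is an interval, so only the factor 5/9 applies: +106.3 × 5/9 = +59.0556°C.
Final Celsius temperature: 60.3000 + 59.0556 = 119.3556°C.
In Rankine: 119.3556 × 1.8 + 491.67 = 706.51°R.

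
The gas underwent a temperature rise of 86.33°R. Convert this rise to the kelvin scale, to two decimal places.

47.96 K

Only the scale ratio 5/9 matters for a change in temperature.
86.33 × 5/9 = 47.96.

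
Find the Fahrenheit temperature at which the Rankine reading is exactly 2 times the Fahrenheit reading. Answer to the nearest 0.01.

459.67°F

Let F be the Fahrenheit reading. The Rankine reading is R = 1·F + 459.67.
Require R = 2·F: 1·F + 459.67 = 2·F.
(-1)·F = -459.67  ⇒  F = 459.67.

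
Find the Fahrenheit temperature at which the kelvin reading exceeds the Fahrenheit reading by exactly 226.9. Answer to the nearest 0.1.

Let F be the Fahrenheit reading. The kelvin reading is K = 5/9·F + 255.372.
Require K - F = 226.9: (-4/9)·F + 255.372 = 226.9.
F = (226.9 - 255.372) / (-4/9) = 64.1.

64.1°F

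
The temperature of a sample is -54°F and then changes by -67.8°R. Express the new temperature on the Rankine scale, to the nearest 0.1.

Initial temperature in Celsius: (-54 - 32) × 5/9 = -47.7778°C.
The 67.8°R change is an interval, so only the factor 5/9 applies: -67.8 × 5/9 = -37.6667°C.
Final Celsius temperature: -47.7778 - 37.6667 = -85.4444°C.
In Rankine: -85.4444 × 1.8 + 491.67 = 337.9°R.

337.9°R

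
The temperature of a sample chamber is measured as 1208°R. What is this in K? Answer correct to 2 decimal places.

In Celsius: (1208 - 491.67) × 5/9 = 397.9611°C.
In kelvin: 397.9611 + 273.15 = 671.11 K.

671.11 K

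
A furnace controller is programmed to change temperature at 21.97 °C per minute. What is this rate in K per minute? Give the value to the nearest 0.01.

21.97 K/minute

Since only a temperature interval is involved, the additive offset between the scales drops out.
A change of 1°C is a change of 1 K, so 21.97 × 1 = 21.97.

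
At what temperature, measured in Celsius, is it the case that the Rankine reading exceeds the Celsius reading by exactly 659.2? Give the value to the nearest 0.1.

209.4°C

Let C be the Celsius reading. The Rankine reading is R = 1.8·C + 491.67.
Require R - C = 659.2: (0.8)·C + 491.67 = 659.2.
C = (659.2 - 491.67) / (0.8) = 209.4.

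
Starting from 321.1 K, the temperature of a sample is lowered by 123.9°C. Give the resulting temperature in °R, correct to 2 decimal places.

354.96°R

Initial temperature in Celsius: 321.1 - 273.15 = 47.9500°C.
Final Celsius temperature: 47.9500 - 123.9000 = -75.9500°C.
In Rankine: -75.9500 × 1.8 + 491.67 = 354.96°R.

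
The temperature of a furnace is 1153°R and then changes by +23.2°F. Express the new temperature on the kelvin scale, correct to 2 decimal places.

653.44 K

Initial temperature in Celsius: (1153 - 491.67) × 5/9 = 367.4056°C.
The 23.2°F change is an interval, so only the factor 5/9 applies: +23.2 × 5/9 = +12.8889°C.
Final Celsius temperature: 367.4056 + 12.8889 = 380.2944°C.
In kelvin: 380.2944 + 273.15 = 653.44 K.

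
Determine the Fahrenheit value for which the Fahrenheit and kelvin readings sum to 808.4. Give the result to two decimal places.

355.52°F

Let F be the Fahrenheit reading. The kelvin reading is K = 5/9·F + 255.372.
Require F + K = 808.4: (14/9)·F + 255.372 = 808.4.
F = (808.4 - 255.372) / (14/9) = 355.52.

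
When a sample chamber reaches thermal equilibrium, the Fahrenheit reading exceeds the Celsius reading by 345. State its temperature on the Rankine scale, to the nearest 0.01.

1195.92°R

Let x be the Celsius reading; then the Fahrenheit reading is 1.8·x + 32.
(1.8·x + 32) - x = 345  ⇒  (0.8)·x = 313  ⇒  x = 391.2500°C.
In Rankine: 391.2500 × 1.8 + 491.67 = 1195.92°R.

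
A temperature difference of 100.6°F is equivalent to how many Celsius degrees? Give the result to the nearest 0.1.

An interval of 1°F corresponds to 5/9°C.
100.6 × 5/9 = 55.9.

55.9°C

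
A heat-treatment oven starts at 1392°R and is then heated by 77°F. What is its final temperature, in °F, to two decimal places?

1009.33°F

Initial temperature in Celsius: (1392 - 491.67) × 5/9 = 500.1833°C.
The 77°F change is an interval, so only the factor 5/9 applies: +77 × 5/9 = +42.7778°C.
Final Celsius temperature: 500.1833 + 42.7778 = 542.9611°C.
In Fahrenheit: 542.9611 × 1.8 + 32 = 1009.33°F.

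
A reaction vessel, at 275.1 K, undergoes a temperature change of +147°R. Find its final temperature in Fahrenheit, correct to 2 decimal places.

182.51°F

Initial temperature in Celsius: 275.1 - 273.15 = 1.9500°C.
The 147°R change is an interval, so only the factor 5/9 applies: +147 × 5/9 = +81.6667°C.
Final Celsius temperature: 1.9500 + 81.6667 = 83.6167°C.
In Fahrenheit: 83.6167 × 1.8 + 32 = 182.51°F.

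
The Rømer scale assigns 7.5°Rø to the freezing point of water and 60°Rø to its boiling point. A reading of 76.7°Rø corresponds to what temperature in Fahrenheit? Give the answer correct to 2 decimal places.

Linear interpolation between the fixed points: C = (76.7 - 7.5) × 100 / (60 - 7.5) = 131.8095°C.
Then 131.8095 × 1.8 + 32 = 269.26°F.

269.26°F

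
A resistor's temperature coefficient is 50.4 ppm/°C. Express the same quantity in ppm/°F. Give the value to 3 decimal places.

Since only a temperature interval is involved, the additive offset between the scales drops out.
A change of 1°F is a change of 5/9°C, so per °F the value is 50.4 × 5/9 = 28.000.

28.000 ppm/°F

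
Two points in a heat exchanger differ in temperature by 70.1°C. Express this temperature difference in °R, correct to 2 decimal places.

126.18°R

For a temperature interval the offset drops out; only the factor 1.8 applies.
70.1 × 1.8 = 126.18.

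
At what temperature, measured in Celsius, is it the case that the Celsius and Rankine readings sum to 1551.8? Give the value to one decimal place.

Let C be the Celsius reading. The Rankine reading is R = 1.8·C + 491.67.
Require C + R = 1551.8: (2.8)·C + 491.67 = 1551.8.
C = (1551.8 - 491.67) / (2.8) = 378.6.

378.6°C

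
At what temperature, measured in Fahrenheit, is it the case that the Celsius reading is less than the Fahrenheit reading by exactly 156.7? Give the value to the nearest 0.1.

Let F be the Fahrenheit reading. The Celsius reading is C = 5/9·F - 17.7778.
Require C - F = -156.7: (-4/9)·F - 17.7778 = -156.7.
F = (-156.7 + 17.7778) / (-4/9) = 312.6.

312.6°F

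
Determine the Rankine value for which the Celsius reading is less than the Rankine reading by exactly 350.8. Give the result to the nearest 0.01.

Let R be the Rankine reading. The Celsius reading is C = 5/9·R - 273.15.
Require C - R = -350.8: (-4/9)·R - 273.15 = -350.8.
R = (-350.8 + 273.15) / (-4/9) = 174.71.

174.71°R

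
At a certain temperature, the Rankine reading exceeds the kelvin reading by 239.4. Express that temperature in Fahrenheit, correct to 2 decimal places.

Let x be the kelvin reading; then the Rankine reading is 1.8·x.
(1.8·x) - x = 239.4  ⇒  (0.8)·x = 239.4  ⇒  x = 299.2500 K.
In Celsius: 299.25 - 273.15 = 26.1000°C.
In Fahrenheit: 26.1000 × 1.8 + 32 = 78.98°F.

78.98°F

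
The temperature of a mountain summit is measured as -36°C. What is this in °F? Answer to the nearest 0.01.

-32.80°F

In Fahrenheit: -36.0000 × 1.8 + 32 = -32.80°F.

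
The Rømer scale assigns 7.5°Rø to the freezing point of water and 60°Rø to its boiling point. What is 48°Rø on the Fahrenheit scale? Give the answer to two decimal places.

170.86°F

Linear interpolation between the fixed points: C = (48 - 7.5) × 100 / (60 - 7.5) = 77.1429°C.
Then 77.1429 × 1.8 + 32 = 170.86°F.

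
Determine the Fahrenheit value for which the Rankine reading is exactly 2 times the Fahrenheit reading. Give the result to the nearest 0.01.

459.67°F

Let F be the Fahrenheit reading. The Rankine reading is R = 1·F + 459.67.
Require R = 2·F: 1·F + 459.67 = 2·F.
(-1)·F = -459.67  ⇒  F = 459.67.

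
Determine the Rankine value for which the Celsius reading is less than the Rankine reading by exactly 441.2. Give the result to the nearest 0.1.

Let R be the Rankine reading. The Celsius reading is C = 5/9·R - 273.15.
Require C - R = -441.2: (-4/9)·R - 273.15 = -441.2.
R = (-441.2 + 273.15) / (-4/9) = 378.1.

378.1°R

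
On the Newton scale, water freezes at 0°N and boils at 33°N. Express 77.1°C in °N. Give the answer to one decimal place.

25.4°N

Linearly onto the Newton scale: 0 + (77.1000 / 100) × (33 - 0) = 25.4°N.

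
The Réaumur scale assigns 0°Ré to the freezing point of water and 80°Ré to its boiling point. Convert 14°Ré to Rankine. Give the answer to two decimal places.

Linear interpolation between the fixed points: C = (14 - 0) × 100 / (80 - 0) = 17.5000°C.
Then 17.5000 × 1.8 + 491.67 = 523.17°R.

523.17°R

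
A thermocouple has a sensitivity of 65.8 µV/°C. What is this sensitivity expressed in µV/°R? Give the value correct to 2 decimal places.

36.56 µV/°R

Since only a temperature interval is involved, the additive offset between the scales drops out.
A change of 1°R is a change of 5/9°C, so per °R the value is 65.8 × 5/9 = 36.56.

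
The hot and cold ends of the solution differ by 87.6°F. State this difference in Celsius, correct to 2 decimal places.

48.67°C

Only the scale ratio 5/9 matters for a change in temperature.
87.6 × 5/9 = 48.67.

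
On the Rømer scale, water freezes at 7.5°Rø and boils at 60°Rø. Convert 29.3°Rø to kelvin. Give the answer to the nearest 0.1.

314.7 K

Linear interpolation between the fixed points: C = (29.3 - 7.5) × 100 / (60 - 7.5) = 41.5238°C.
Then 41.5238 + 273.15 = 314.7 K.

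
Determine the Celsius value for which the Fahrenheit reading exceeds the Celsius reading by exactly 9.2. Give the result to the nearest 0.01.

-28.50°C

Let C be the Celsius reading. The Fahrenheit reading is F = 1.8·C + 32.
Require F - C = 9.2: (0.8)·C + 32 = 9.2.
C = (9.2 - 32) / (0.8) = -28.50.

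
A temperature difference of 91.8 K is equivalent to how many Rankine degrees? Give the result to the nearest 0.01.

Only the scale ratio 1.8 matters for a change in temperature.
91.8 × 1.8 = 165.24.

165.24°R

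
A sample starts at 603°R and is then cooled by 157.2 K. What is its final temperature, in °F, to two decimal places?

-139.63°F

Initial temperature in Celsius: (603 - 491.67) × 5/9 = 61.8500°C.
The 157.2 K change is an interval; Kelvin and Celsius degrees are the same size, so ΔC = -157.2°C.
Final Celsius temperature: 61.8500 - 157.2000 = -95.3500°C.
In Fahrenheit: -95.3500 × 1.8 + 32 = -139.63°F.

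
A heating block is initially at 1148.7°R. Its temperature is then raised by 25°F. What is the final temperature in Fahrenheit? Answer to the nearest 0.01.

Initial temperature in Celsius: (1148.7 - 491.67) × 5/9 = 365.0167°C.
The 25°F change is an interval, so only the factor 5/9 applies: +25 × 5/9 = +13.8889°C.
Final Celsius temperature: 365.0167 + 13.8889 = 378.9056°C.
In Fahrenheit: 378.9056 × 1.8 + 32 = 714.03°F.

714.03°F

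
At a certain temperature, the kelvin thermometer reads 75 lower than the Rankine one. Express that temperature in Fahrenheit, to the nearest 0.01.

-290.92°F

Let x be the Rankine reading; then the kelvin reading is 5/9·x.
(5/9·x) - x = -75  ⇒  (-4/9)·x = -75  ⇒  x = 168.7500°R.
In Celsius: (168.75 - 491.67) × 5/9 = -179.4000°C.
In Fahrenheit: -179.4000 × 1.8 + 32 = -290.92°F.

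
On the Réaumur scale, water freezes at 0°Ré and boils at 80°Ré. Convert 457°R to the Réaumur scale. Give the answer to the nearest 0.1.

-15.4°Ré

First in Celsius: (457 - 491.67) × 5/9 = -19.2611°C.
Linearly onto the Réaumur scale: 0 + (-19.2611 / 100) × (80 - 0) = -15.4°Ré.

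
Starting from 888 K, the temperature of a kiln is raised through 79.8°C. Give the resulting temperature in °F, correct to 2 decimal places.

1282.37°F

Initial temperature in Celsius: 888 - 273.15 = 614.8500°C.
Final Celsius temperature: 614.8500 + 79.8000 = 694.6500°C.
In Fahrenheit: 694.6500 × 1.8 + 32 = 1282.37°F.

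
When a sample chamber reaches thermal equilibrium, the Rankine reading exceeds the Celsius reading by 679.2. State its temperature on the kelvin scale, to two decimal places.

507.56 K

Let x be the Celsius reading; then the Rankine reading is 1.8·x + 491.67.
(1.8·x + 491.67) - x = 679.2  ⇒  (0.8)·x = 187.53  ⇒  x = 234.4125°C.
In kelvin: 234.4125 + 273.15 = 507.56 K.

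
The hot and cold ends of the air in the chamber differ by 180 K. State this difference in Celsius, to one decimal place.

180.0°C

Kelvin and Celsius degrees are the same size, so the interval is unchanged: 180.0.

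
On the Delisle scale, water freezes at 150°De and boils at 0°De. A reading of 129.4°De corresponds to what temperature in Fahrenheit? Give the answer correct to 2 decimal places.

56.72°F

Linear interpolation between the fixed points: C = (129.4 - 150) × 100 / (0 - 150) = 13.7333°C.
Then 13.7333 × 1.8 + 32 = 56.72°F.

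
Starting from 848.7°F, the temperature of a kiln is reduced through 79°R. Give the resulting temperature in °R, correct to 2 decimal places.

1229.37°R

Initial temperature in Celsius: (848.7 - 32) × 5/9 = 453.7222°C.
The 79°R change is an interval, so only the factor 5/9 applies: -79 × 5/9 = -43.8889°C.
Final Celsius temperature: 453.7222 - 43.8889 = 409.8333°C.
In Rankine: 409.8333 × 1.8 + 491.67 = 1229.37°R.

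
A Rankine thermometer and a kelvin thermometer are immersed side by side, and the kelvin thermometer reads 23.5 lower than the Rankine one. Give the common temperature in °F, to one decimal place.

Let x be the Rankine reading; then the kelvin reading is 5/9·x.
(5/9·x) - x = -23.5  ⇒  (-4/9)·x = -23.5  ⇒  x = 52.8750°R.
In Celsius: (52.875 - 491.67) × 5/9 = -243.7750°C.
In Fahrenheit: -243.7750 × 1.8 + 32 = -406.8°F.

-406.8°F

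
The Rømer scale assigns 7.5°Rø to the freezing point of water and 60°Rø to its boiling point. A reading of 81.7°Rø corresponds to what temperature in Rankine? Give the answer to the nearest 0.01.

746.07°R

Linear interpolation between the fixed points: C = (81.7 - 7.5) × 100 / (60 - 7.5) = 141.3333°C.
Then 141.3333 × 1.8 + 491.67 = 746.07°R.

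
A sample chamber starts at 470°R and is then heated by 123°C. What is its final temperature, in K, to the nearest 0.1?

Initial temperature in Celsius: (470 - 491.67) × 5/9 = -12.0389°C.
Final Celsius temperature: -12.0389 + 123.0000 = 110.9611°C.
In kelvin: 110.9611 + 273.15 = 384.1 K.

384.1 K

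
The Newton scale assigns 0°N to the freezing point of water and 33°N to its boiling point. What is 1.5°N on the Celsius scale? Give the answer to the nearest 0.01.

Linear interpolation between the fixed points: C = (1.5 - 0) × 100 / (33 - 0) = 4.5455°C.

4.55°C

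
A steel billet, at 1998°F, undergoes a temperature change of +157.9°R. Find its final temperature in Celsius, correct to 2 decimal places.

1179.94°C

Initial temperature in Celsius: (1998 - 32) × 5/9 = 1092.2222°C.
The 157.9°R change is an interval, so only the factor 5/9 applies: +157.9 × 5/9 = +87.7222°C.
Final Celsius temperature: 1092.2222 + 87.7222 = 1179.9444°C.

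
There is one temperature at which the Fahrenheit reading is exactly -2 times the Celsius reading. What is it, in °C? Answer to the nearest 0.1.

-8.4°C

Let C be the Celsius reading. The Fahrenheit reading is F = 1.8·C + 32.
Require F = -2·C: 1.8·C + 32 = -2·C.
(3.8)·C = -32  ⇒  C = -8.4.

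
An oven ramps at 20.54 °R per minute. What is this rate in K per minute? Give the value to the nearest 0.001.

Since only a temperature interval is involved, the additive offset between the scales drops out.
A change of 1°R is a change of 5/9 K, so 20.54 × 5/9 = 11.411.

11.411 K/minute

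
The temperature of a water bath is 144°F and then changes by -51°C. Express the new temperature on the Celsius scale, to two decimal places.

Initial temperature in Celsius: (144 - 32) × 5/9 = 62.2222°C.
Final Celsius temperature: 62.2222 - 51.0000 = 11.2222°C.

11.22°C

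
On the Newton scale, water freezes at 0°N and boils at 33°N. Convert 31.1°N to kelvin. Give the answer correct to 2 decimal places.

367.39 K

Linear interpolation between the fixed points: C = (31.1 - 0) × 100 / (33 - 0) = 94.2424°C.
Then 94.2424 + 273.15 = 367.39 K.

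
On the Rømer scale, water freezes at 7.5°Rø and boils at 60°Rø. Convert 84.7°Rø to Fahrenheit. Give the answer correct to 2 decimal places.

296.69°F

Linear interpolation between the fixed points: C = (84.7 - 7.5) × 100 / (60 - 7.5) = 147.0476°C.
Then 147.0476 × 1.8 + 32 = 296.69°F.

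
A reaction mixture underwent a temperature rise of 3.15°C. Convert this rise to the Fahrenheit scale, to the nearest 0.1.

Only the scale ratio 1.8 matters for a change in temperature.
3.15 × 1.8 = 5.7.

5.7°F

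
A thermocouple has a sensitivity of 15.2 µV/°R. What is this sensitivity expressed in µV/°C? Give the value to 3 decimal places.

27.360 µV/°C

The quantity depends on a temperature interval, so only the ratio of degree sizes applies; the offset between the scales is irrelevant.
A change of 1°C is a change of 1.8°R, so per °C the value is 15.2 × 1.8 = 27.360.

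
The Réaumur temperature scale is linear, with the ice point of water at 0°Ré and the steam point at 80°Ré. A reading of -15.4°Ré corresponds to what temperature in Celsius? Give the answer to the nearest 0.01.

Linear interpolation between the fixed points: C = (-15.4 - 0) × 100 / (80 - 0) = -19.2500°C.

-19.25°C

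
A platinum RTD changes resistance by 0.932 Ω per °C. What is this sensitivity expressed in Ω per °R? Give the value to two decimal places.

Since only a temperature interval is involved, the additive offset between the scales drops out.
A change of 1°R is a change of 5/9°C, so per °R the value is 0.932 × 5/9 = 0.52.

0.52 Ω per °R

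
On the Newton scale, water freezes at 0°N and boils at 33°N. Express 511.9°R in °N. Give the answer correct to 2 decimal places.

3.71°N

First in Celsius: (511.9 - 491.67) × 5/9 = 11.2389°C.
Linearly onto the Newton scale: 0 + (11.2389 / 100) × (33 - 0) = 3.71°N.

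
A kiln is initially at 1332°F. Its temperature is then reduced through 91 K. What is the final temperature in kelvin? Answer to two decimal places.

Initial temperature in Celsius: (1332 - 32) × 5/9 = 722.2222°C.
The 91 K change is an interval; Kelvin and Celsius degrees are the same size, so ΔC = -91°C.
Final Celsius temperature: 722.2222 - 91.0000 = 631.2222°C.
In kelvin: 631.2222 + 273.15 = 904.37 K.

904.37 K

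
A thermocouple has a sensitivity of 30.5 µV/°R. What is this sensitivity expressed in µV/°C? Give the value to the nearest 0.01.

54.90 µV/°C

Since only a temperature interval is involved, the additive offset between the scales drops out.
A change of 1°C is a change of 1.8°R, so per °C the value is 30.5 × 1.8 = 54.90.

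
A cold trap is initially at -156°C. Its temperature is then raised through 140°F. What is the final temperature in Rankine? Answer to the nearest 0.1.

350.9°R

The 140°F change is an interval, so only the factor 5/9 applies: +140 × 5/9 = +77.7778°C.
Final Celsius temperature: -156.0000 + 77.7778 = -78.2222°C.
In Rankine: -78.2222 × 1.8 + 491.67 = 350.9°R.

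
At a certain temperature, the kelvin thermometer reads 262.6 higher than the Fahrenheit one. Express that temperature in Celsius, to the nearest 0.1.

Let x be the Fahrenheit reading; then the kelvin reading is 5/9·x + 255.372.
(5/9·x + 255.372) - x = 262.6  ⇒  (-4/9)·x = 7.22778  ⇒  x = -16.2625°F.
In Celsius: (-16.2625 - 32) × 5/9 = -26.8°C.

-26.8°C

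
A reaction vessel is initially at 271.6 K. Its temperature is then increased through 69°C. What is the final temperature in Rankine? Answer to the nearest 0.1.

Initial temperature in Celsius: 271.6 - 273.15 = -1.5500°C.
Final Celsius temperature: -1.5500 + 69.0000 = 67.4500°C.
In Rankine: 67.4500 × 1.8 + 491.67 = 613.1°R.

613.1°R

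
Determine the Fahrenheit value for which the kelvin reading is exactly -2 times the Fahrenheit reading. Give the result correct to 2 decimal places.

Let F be the Fahrenheit reading. The kelvin reading is K = 5/9·F + 255.372.
Require K = -2·F: 5/9·F + 255.372 = -2·F.
(23/9)·F = -255.372  ⇒  F = -99.93.

-99.93°F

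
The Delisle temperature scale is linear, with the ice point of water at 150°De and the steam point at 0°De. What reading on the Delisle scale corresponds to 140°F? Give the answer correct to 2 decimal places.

60.00°De

First in Celsius: (140 - 32) × 5/9 = 60.0000°C.
Linearly onto the Delisle scale: 150 + (60.0000 / 100) × (0 - 150) = 60.00°De.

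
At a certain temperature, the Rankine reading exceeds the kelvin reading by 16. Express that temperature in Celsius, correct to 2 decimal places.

-253.15°C

Let x be the Rankine reading; then the kelvin reading is 5/9·x.
(5/9·x) - x = -16  ⇒  (-4/9)·x = -16  ⇒  x = 36.0000°R.
In Celsius: (36 - 491.67) × 5/9 = -253.15°C.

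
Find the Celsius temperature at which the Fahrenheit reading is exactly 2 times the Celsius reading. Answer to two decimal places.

Let C be the Celsius reading. The Fahrenheit reading is F = 1.8·C + 32.
Require F = 2·C: 1.8·C + 32 = 2·C.
(-0.2)·C = -32  ⇒  C = 160.00.

160.00°C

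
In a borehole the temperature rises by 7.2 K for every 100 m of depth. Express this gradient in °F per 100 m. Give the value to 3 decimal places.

12.960 °F/100 m

The quantity depends on a temperature interval, so only the ratio of degree sizes applies; the offset between the scales is irrelevant.
A change of 1 K is a change of 1.8°F, so 7.2 × 1.8 = 12.960.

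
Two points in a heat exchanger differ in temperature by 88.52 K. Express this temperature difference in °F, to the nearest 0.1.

An interval of 1 K corresponds to 1.8°F.
88.52 × 1.8 = 159.3.

159.3°F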